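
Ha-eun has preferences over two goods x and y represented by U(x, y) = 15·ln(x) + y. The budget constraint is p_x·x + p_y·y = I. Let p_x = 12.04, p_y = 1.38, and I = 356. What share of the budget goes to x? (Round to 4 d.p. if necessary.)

share on x = 0.0581

Set MRS = p_x/p_y: (15/x)/1 = p_x/p_y.
So x*(p_x,p_y) = 15·p_y/p_x, independent of income; and y* = (I − 15·p_y)/p_y.
At the given prices: x* = 15·1.38/12.04 = 1.7193, and y* = 242.971.
Expenditure on x: 12.04·1.7193 = 20.7; share = 0.0581.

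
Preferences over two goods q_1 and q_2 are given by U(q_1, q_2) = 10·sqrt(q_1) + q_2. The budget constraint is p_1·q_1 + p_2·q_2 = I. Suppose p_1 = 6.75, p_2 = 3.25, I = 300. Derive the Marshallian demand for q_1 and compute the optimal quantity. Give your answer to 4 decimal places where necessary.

q_1* = 5.7956

MU_q_1 = 5/√q_1, MU_q_2 = 1. Tangency: 5/√q_1 = p_1/p_2.
Solve: √q_1 = 5·p_2/p_1, so q_1*(p_1,p_2) = (5·p_2/p_1)², and q_2* = (I − p_1·q_1*)/p_2.
Plugging in: q_1* = (5·3.25/6.75)² = 5.7956.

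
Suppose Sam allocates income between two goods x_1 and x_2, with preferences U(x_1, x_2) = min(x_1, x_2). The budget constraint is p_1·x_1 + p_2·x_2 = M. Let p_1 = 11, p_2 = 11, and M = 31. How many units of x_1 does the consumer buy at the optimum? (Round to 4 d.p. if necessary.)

Leontief preferences: the optimum is at the kink where x_1/1 = x_2/1, i.e. x_2 = x_1.
Budget: p_1·x_1 + p_2·x_1 = M, so (p_1 + p_2)·x_1 = M.
Demand: x_1*(p_1,p_2,M) = M/(p_1 + p_2), x_2* = M/(p_1 + p_2).
Here 11 + 11 = 22, giving x_1* = 1.4091.

x_1* = 1.4091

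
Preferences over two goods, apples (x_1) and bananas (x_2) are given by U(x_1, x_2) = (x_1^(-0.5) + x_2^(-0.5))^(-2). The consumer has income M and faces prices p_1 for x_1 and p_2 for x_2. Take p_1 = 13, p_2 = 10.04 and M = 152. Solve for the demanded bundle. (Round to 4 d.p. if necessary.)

x_1* = 6.0977, x_2* = 7.244

MRS = MU_x_1/MU_x_2 = (x_2/x_1)^(1.5). Set equal to p_1/p_2.
Solve for the ratio: x_2/x_1 = [p_1/p_2]^(2/3).
With the ratio pinned down, the budget gives x_1* = M/(p_1 + p_2·(x_2/x_1)) and x_2* = (x_2/x_1)·x_1*.
Numerically x_2/x_1 = 1.187973, so x_1* = 152/(13 + 10.04·1.187973) = 6.0977 and x_2* = 1.187973·6.0977 = 7.244.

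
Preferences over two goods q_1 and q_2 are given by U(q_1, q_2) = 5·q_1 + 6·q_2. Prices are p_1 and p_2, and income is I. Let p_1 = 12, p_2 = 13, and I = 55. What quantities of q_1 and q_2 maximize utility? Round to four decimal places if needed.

q_1* = 0, q_2* = 4.2308

Numerically: q_1* = 0, q_2* = 4.2308.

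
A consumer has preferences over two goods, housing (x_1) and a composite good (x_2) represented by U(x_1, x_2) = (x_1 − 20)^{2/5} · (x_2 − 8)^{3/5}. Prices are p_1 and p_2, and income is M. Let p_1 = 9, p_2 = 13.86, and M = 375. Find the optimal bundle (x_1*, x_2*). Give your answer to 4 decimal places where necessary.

x_1* = 23.7387, x_2* = 11.6416

Let x_1' = x_1−20, x_2' = x_2−8. MRS = (2/3)·x_2'/x_1' = p_1/p_2.
Substituting into the budget: x_1* = 20 + 0.4·(M − 20·p_1 − 8·p_2)/p_1, and x_2* = 8 + 0.6·(…)/p_2.
Discretionary income = 375 − 20·9 − 8·13.86 = 84.12; x_1* = 20 + 0.4·84.12/9 = 23.7387; x_2* = 8 + 0.6·84.12/13.86 = 11.6416.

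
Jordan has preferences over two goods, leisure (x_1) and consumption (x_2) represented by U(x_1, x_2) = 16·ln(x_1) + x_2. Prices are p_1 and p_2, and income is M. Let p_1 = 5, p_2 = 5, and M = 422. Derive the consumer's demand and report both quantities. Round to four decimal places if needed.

x_1* = 16, x_2* = 68.4

So x_1*(p_1,p_2) = 16·p_2/p_1, independent of income; and x_2* = (M − 16·p_2)/p_2.
At the given prices: x_1* = 16·5/5 = 16, and x_2* = 68.4.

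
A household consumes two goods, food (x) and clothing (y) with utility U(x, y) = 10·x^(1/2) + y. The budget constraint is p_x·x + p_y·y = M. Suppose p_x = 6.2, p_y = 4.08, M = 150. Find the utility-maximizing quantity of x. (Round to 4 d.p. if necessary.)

x* = 10.8262

Thus x* = (5·p_y/p_x)² — independent of M — with the rest of income spent on y.
Plugging in: x* = (5·4.08/6.2)² = 10.8262.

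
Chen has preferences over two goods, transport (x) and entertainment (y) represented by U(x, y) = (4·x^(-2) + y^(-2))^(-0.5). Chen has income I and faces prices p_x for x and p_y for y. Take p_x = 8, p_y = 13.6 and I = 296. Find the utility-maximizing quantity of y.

y* = 10.2934

With the ratio pinned down, the budget gives x* = I/(p_x + p_y·(y/x)) and y* = (y/x)·x*.
Numerically y/x = 0.527834, so x* = 296/(8 + 13.6·0.527834) = 19.5012 and y* = 0.527834·19.5012 = 10.2934.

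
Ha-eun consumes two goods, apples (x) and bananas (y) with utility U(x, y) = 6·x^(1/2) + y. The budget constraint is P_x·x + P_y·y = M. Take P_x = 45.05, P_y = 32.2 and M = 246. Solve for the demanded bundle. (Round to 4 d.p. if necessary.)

Utility is quasi-linear in y; the FOC for x is 3/√x = P_x/P_y.
Thus x* = (3·P_y/P_x)² — independent of M — with the rest of income spent on y.
Plugging in: x* = (3·32.2/45.05)² = 4.598, y* = 1.2069.

x* = 4.598, y* = 1.2069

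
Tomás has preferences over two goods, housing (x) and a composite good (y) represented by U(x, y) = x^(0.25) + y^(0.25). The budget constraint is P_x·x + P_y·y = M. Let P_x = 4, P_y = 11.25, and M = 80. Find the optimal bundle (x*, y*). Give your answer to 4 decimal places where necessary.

x* = 11.7066, y* = 2.9488

MU_x ∝ x^(-0.75), MU_y ∝ y^(-0.75), so MRS = (y/x)^(0.75) = P_x/P_y.
Solve for the ratio: y/x = [P_x/P_y]^(4/3).
Substitute y = (y/x)·x into the budget: x* = M/(P_x + P_y·(y/x)).
Numerically y/x = 0.251889, so x* = 80/(4 + 11.25·0.251889) = 11.7066 and y* = 0.251889·11.7066 = 2.9488.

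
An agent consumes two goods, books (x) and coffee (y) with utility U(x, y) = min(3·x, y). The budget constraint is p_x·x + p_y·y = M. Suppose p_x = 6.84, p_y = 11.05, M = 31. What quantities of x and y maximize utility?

x* = 0.7752, y* = 2.3256

Leontief preferences: the optimum is at the kink where x/1 = y/3, i.e. y = 3·x.
Budget: p_x·x + p_y·3·x = M, so (p_x + 3·p_y)·x = M.
Demand: x*(p_x,p_y,M) = M/(p_x + 3·p_y), y* = 3·M/(p_x + 3·p_y).
Here 6.84 + 3·11.05 = 39.99, giving x* = 0.7752 and y* = 2.3256.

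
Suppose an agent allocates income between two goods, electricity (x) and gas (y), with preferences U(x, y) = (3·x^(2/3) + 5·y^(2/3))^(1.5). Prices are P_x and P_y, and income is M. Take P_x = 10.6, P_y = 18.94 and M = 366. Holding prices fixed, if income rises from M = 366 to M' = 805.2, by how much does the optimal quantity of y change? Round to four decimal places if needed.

From the CES first-order condition, (3/5)·(y/x)^(1/3) = P_x/P_y.
Solve for the ratio: y/x = [(5/3)·P_x/P_y]^(3).
Substitute y = (y/x)·x into the budget: x* = M/(P_x + P_y·(y/x)).
Numerically y/x = 0.811566, so x* = 366/(10.6 + 18.94·0.811566) = 14.0926 and y* = 0.811566·14.0926 = 11.4371.
At M' = 805.2: y* = 25.1616. Change: 25.1616 − 11.4371 = 13.7245.

Δy* = 13.7245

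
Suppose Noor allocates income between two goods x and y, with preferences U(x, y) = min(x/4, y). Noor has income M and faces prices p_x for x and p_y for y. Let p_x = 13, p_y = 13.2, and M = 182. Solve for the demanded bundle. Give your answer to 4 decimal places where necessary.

x* = 11.1656, y* = 2.7914

With perfect complements, no substitution: consume in ratio x:y = 4:1.
Budget: p_x·x + p_y·(1/4)·x = M, so (4·p_x + p_y)·x = 4·M.
Demand: x*(p_x,p_y,M) = 4·M/(4·p_x + p_y), y* = M/(4·p_x + p_y).
Here 4·13 + 13.2 = 65.2, giving x* = 11.1656 and y* = 2.7914.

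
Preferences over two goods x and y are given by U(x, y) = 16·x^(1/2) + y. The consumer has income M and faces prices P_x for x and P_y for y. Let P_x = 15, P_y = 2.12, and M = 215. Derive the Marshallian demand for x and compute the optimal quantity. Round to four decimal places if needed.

MU_x = 8/√x, MU_y = 1. Tangency: 8/√x = P_x/P_y.
Thus x* = (8·P_y/P_x)² — independent of M — with the rest of income spent on y.
Plugging in: x* = (8·2.12/15)² = 1.2784.

x* = 1.2784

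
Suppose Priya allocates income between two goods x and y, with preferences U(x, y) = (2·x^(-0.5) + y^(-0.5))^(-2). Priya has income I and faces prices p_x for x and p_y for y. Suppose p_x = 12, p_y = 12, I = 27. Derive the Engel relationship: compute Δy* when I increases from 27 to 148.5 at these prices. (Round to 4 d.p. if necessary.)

MU_x ∝ 2·x^(-1.5), MU_y ∝ y^(-1.5), so MRS = 2·(y/x)^(1.5) = p_x/p_y.
Hence y/x = ((1/2)·p_x/p_y)^(1/(1.5)), i.e. raised to the 2/3 power.
Substitute y = (y/x)·x into the budget: x* = I/(p_x + p_y·(y/x)).
Numerically y/x = 0.629961, so x* = 27/(12 + 12·0.629961) = 1.3804 and y* = 0.629961·1.3804 = 0.8696.
At I' = 148.5: y* = 4.7828. Change: 4.7828 − 0.8696 = 3.9132.

Δy* = 3.9132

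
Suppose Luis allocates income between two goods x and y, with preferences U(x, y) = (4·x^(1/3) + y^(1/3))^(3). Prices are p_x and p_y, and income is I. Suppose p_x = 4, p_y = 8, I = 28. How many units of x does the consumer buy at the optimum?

MRS = MU_x/MU_y = 4·(y/x)^(2/3). Set equal to p_x/p_y.
Hence y/x = ((1/4)·p_x/p_y)^(1/(2/3)), i.e. raised to the 1.5 power.
Substitute y = (y/x)·x into the budget: x* = I/(p_x + p_y·(y/x)).
Numerically y/x = 0.044194, so x* = 28/(4 + 8·0.044194) = 6.4315.

x* = 6.4315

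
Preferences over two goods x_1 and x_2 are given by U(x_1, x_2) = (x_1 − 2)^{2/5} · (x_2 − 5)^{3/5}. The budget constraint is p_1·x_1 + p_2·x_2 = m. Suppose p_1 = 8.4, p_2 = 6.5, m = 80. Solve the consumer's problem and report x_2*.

x_2* = 7.8338

MRS = (2/3)·(x_2−5)/(x_1−2). Tangency with p_1/p_2 gives x_2−5 = (3/2)·(p_1/p_2)·(x_1−2).
After buying the subsistence bundle (2, 5), a share 0.4 of the remaining income goes to x_1: x_1* = 2 + 0.4·(m − 2p_1 − 5p_2)/p_1.
Discretionary income = 80 − 2·8.4 − 5·6.5 = 30.7; x_2* = 5 + 0.6·30.7/6.5 = 7.8338.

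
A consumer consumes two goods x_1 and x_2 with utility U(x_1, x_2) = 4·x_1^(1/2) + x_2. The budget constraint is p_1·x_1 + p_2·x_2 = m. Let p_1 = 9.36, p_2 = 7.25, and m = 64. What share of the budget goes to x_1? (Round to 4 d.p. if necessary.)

Utility is quasi-linear in x_2; the FOC for x_1 is 2/√x_1 = p_1/p_2.
Thus x_1* = (2·p_2/p_1)² — independent of m — with the rest of income spent on x_2.
Plugging in: x_1* = (2·7.25/9.36)² = 2.3999, x_2* = 5.7293.
Expenditure on x_1: 9.36·2.3999 = 22.4626; share = 0.351.

share on x_1 = 0.351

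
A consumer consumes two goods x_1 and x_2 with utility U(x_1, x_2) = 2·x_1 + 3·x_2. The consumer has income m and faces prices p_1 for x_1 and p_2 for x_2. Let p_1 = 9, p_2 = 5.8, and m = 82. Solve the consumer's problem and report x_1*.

x_2 gives more utility per dollar, so spend all income on x_2: x_2* = m/p_2, x_1* = 0.
Numerically: x_1* = 0, x_2* = 14.1379.

x_1* = 0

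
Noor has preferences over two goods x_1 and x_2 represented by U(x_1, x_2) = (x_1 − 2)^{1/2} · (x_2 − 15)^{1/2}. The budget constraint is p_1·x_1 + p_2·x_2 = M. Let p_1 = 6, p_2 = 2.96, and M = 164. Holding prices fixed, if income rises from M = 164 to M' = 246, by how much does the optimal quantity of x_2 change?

Δx_2* = 13.8514

MRS = (x_2−15)/(x_1−2). Tangency with p_1/p_2 gives x_2−15 = (p_1/p_2)·(x_1−2).
Substituting into the budget: x_1* = 2 + 0.5·(M − 2·p_1 − 15·p_2)/p_1, and x_2* = 15 + 0.5·(…)/p_2.
Discretionary income = 164 − 2·6 − 15·2.96 = 107.6; x_2* = 15 + 0.5·107.6/2.96 = 33.1757.
At M' = 246: x_2* = 47.027. Change: 47.027 − 33.1757 = 13.8514.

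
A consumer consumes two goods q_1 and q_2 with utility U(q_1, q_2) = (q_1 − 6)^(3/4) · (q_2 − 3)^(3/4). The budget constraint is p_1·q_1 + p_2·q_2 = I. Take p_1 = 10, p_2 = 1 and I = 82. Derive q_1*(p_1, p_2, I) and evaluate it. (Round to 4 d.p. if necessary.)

Let q_1' = q_1−6, q_2' = q_2−3. MRS = q_2'/q_1' = p_1/p_2.
After buying the subsistence bundle (6, 3), a share 0.5 of the remaining income goes to q_1: q_1* = 6 + 0.5·(I − 6p_1 − 3p_2)/p_1.
Discretionary income = 82 − 6·10 − 3·1 = 19; q_1* = 6 + 0.5·19/10 = 6.95.

q_1* = 6.95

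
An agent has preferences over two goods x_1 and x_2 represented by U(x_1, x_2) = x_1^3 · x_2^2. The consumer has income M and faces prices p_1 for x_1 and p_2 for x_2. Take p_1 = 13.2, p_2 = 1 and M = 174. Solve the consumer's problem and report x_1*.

x_1* = 7.9091

MU_x_1/MU_x_2 = (3·x_2)/(2·x_1); tangency sets this equal to p_1/p_2.
So 3·p_2·x_2 = 2·p_1·x_1; combined with the budget, a share 0.6 of income goes to x_1.
Demand: x_1*(p_1,p_2,M) = 0.6·M/p_1 and x_2* = 0.4·M/p_2.
At p_1=13.2, p_2=1, M=174: x_1* = 0.6·174/13.2 = 7.9091.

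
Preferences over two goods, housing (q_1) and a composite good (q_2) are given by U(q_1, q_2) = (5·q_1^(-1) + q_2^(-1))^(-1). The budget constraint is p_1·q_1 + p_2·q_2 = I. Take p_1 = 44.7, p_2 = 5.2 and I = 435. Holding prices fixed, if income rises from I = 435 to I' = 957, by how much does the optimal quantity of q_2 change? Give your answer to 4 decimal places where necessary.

Δq_2* = 13.2855

From the CES first-order condition, 5·(q_2/q_1)^(2) = p_1/p_2.
Solve for the ratio: q_2/q_1 = [(1/5)·p_1/p_2]^(0.5).
With the ratio pinned down, the budget gives q_1* = I/(p_1 + p_2·(q_2/q_1)) and q_2* = (q_2/q_1)·q_1*.
Numerically q_2/q_1 = 1.311194, so q_1* = 435/(44.7 + 5.2·1.311194) = 8.4436 and q_2* = 1.311194·8.4436 = 11.0712.
At I' = 957: q_2* = 24.3567. Change: 24.3567 − 11.0712 = 13.2855.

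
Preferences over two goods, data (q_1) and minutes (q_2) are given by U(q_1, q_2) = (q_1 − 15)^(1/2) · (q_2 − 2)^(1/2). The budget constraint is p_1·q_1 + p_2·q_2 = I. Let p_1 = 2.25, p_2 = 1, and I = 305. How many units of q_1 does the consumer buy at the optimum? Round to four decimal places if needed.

q_1* = 74.8333

Let q_1' = q_1−15, q_2' = q_2−2. MRS = q_2'/q_1' = p_1/p_2.
After buying the subsistence bundle (15, 2), a share 0.5 of the remaining income goes to q_1: q_1* = 15 + 0.5·(I − 15p_1 − 2p_2)/p_1.
Discretionary income = 305 − 15·2.25 − 2·1 = 269.25; q_1* = 15 + 0.5·269.25/2.25 = 74.8333.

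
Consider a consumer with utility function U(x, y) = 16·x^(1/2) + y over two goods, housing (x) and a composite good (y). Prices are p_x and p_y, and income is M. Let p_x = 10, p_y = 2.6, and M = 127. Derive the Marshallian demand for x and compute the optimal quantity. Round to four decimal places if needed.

x* = 4.3264

MU_x = 8/√x, MU_y = 1. Tangency: 8/√x = p_x/p_y.
Solve: √x = 8·p_y/p_x, so x*(p_x,p_y) = (8·p_y/p_x)², and y* = (M − p_x·x*)/p_y.
Plugging in: x* = (8·2.6/10)² = 4.3264.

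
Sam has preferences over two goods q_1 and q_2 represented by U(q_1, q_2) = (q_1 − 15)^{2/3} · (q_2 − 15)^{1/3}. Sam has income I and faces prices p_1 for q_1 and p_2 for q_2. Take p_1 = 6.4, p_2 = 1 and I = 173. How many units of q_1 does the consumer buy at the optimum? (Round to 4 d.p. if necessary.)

MRS = 2·(q_2−15)/(q_1−15). Tangency with p_1/p_2 gives q_2−15 = (1/2)·(p_1/p_2)·(q_1−15).
Substituting into the budget: q_1* = 15 + 2/3·(I − 15·p_1 − 15·p_2)/p_1, and q_2* = 15 + 1/3·(…)/p_2.
Discretionary income = 173 − 15·6.4 − 15·1 = 62; q_1* = 15 + 2/3·62/6.4 = 21.4583.

q_1* = 21.4583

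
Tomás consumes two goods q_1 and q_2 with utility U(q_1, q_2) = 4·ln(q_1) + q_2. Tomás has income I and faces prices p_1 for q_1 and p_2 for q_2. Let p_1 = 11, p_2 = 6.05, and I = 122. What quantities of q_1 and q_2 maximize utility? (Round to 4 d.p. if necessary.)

q_1* = 2.2, q_2* = 16.1653

Set MRS = p_1/p_2: (4/q_1)/1 = p_1/p_2.
So q_1*(p_1,p_2) = 4·p_2/p_1, independent of income; and q_2* = (I − 4·p_2)/p_2.
At the given prices: q_1* = 4·6.05/11 = 2.2, and q_2* = 16.1653.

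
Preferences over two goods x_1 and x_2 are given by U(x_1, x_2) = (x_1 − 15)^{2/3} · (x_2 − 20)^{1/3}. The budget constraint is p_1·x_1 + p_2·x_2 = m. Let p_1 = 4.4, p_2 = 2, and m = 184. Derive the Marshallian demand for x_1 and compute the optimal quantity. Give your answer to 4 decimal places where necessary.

This is Cobb-Douglas in (x_1−15, x_2−20): tangency gives 2/3·p_2·(x_2−20) = 1/3·p_1·(x_1−15).
Substituting into the budget: x_1* = 15 + 2/3·(m − 15·p_1 − 20·p_2)/p_1, and x_2* = 20 + 1/3·(…)/p_2.
Discretionary income = 184 − 15·4.4 − 20·2 = 78; x_1* = 15 + 2/3·78/4.4 = 26.8182.

x_1* = 26.8182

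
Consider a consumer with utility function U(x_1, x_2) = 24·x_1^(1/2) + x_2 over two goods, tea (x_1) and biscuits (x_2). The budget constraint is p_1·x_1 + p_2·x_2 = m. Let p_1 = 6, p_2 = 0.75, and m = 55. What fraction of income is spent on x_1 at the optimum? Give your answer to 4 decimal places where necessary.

share on x_1 = 0.2455

Set MRS = p_1/p_2: 12·x_1^(−1/2) = p_1/p_2.
Thus x_1* = (12·p_2/p_1)² — independent of m — with the rest of income spent on x_2.
Plugging in: x_1* = (12·0.75/6)² = 2.25, x_2* = 55.3333.
Expenditure on x_1: 6·2.25 = 13.5; share = 0.2455.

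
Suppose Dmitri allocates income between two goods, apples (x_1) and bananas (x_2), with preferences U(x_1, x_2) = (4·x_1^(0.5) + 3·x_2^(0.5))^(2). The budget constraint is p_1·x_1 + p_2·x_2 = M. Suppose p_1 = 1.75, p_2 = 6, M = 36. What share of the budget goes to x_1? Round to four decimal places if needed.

share on x_1 = 0.8591

From the CES first-order condition, (4/3)·(x_2/x_1)^(0.5) = p_1/p_2.
Hence x_2/x_1 = ((3/4)·p_1/p_2)^(1/(0.5)), i.e. raised to the 2 power.
Substitute x_2 = (x_2/x_1)·x_1 into the budget: x_1* = M/(p_1 + p_2·(x_2/x_1)).
Numerically x_2/x_1 = 0.047852, so x_1* = 36/(1.75 + 6·0.047852) = 17.6721 and x_2* = 0.047852·17.6721 = 0.8456.
Expenditure on x_1: 1.75·17.6721 = 30.9262; share = 0.8591.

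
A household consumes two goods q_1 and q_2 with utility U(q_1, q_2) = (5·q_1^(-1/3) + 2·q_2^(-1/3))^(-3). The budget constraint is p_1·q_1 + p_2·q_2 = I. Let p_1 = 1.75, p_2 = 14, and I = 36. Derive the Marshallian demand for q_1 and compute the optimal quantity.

MRS = MU_q_1/MU_q_2 = (5/2)·(q_2/q_1)^(4/3). Set equal to p_1/p_2.
Hence q_2/q_1 = ((2/5)·p_1/p_2)^(1/(4/3)), i.e. raised to the 0.75 power.
With the ratio pinned down, the budget gives q_1* = I/(p_1 + p_2·(q_2/q_1)) and q_2* = (q_2/q_1)·q_1*.
Numerically q_2/q_1 = 0.105737, so q_1* = 36/(1.75 + 14·0.105737) = 11.1444.

q_1* = 11.1444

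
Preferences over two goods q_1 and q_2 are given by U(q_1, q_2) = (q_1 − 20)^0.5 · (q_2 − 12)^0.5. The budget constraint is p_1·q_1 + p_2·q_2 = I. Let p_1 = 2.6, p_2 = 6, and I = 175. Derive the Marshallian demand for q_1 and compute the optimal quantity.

q_1* = 29.8077

Discretionary income = 175 − 20·2.6 − 12·6 = 51; q_1* = 20 + 0.5·51/2.6 = 29.8077.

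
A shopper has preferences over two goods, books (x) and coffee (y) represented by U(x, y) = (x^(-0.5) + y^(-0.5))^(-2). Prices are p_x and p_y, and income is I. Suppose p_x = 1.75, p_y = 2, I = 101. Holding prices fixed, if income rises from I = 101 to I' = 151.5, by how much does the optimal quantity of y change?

MRS = MU_x/MU_y = (y/x)^(1.5). Set equal to p_x/p_y.
Hence y/x = (p_x/p_y)^(1/(1.5)), i.e. raised to the 2/3 power.
Substitute y = (y/x)·x into the budget: x* = I/(p_x + p_y·(y/x)).
Numerically y/x = 0.914826, so x* = 101/(1.75 + 2·0.914826) = 28.215 and y* = 0.914826·28.215 = 25.8119.
At I' = 151.5: y* = 38.7178. Change: 38.7178 − 25.8119 = 12.9059.

Δy* = 12.9059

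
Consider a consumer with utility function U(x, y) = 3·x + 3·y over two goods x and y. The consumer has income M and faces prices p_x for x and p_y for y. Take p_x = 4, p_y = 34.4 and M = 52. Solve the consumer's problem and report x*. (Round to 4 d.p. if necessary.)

Numerically: x* = 13, y* = 0.

x* = 13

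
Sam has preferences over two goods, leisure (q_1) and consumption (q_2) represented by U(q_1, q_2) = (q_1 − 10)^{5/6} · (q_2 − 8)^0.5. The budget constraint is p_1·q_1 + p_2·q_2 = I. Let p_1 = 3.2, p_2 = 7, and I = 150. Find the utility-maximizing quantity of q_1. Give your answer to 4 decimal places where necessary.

Let q_1' = q_1−10, q_2' = q_2−8. MRS = (5/3)·q_2'/q_1' = p_1/p_2.
After buying the subsistence bundle (10, 8), a share 0.625 of the remaining income goes to q_1: q_1* = 10 + 0.625·(I − 10p_1 − 8p_2)/p_1.
Discretionary income = 150 − 10·3.2 − 8·7 = 62; q_1* = 10 + 0.625·62/3.2 = 22.1094.

q_1* = 22.1094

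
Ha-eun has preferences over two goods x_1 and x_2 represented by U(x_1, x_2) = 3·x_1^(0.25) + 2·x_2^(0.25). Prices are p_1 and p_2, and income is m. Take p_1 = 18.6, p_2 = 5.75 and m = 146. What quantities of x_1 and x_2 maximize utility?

x_1* = 4.2172, x_2* = 11.7497

MRS = MU_x_1/MU_x_2 = (3/2)·(x_2/x_1)^(0.75). Set equal to p_1/p_2.
Hence x_2/x_1 = ((2/3)·p_1/p_2)^(1/(0.75)), i.e. raised to the 4/3 power.
Substitute x_2 = (x_2/x_1)·x_1 into the budget: x_1* = m/(p_1 + p_2·(x_2/x_1)).
Numerically x_2/x_1 = 2.786154, so x_1* = 146/(18.6 + 5.75·2.786154) = 4.2172 and x_2* = 2.786154·4.2172 = 11.7497.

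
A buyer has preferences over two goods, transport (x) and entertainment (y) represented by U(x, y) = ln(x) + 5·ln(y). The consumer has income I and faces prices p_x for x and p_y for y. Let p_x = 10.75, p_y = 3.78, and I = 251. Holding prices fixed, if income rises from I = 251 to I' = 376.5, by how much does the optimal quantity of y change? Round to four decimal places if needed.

Demand: x*(p_x,p_y,I) = 1/6·I/p_x and y* = 5/6·I/p_y.
At p_x=10.75, p_y=3.78, I=251: y* = 5/6·251/3.78 = 55.3351.
At I' = 376.5: y* = 83.0026. Change: 83.0026 − 55.3351 = 27.6675.

Δy* = 27.6675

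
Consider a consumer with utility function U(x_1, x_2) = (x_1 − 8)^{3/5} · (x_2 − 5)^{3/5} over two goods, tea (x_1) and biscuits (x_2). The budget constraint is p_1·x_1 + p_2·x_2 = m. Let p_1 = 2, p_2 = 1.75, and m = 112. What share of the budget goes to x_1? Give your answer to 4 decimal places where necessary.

This is Cobb-Douglas in (x_1−8, x_2−5): tangency gives 0.6·p_2·(x_2−5) = 0.6·p_1·(x_1−8).
After buying the subsistence bundle (8, 5), a share 0.5 of the remaining income goes to x_1: x_1* = 8 + 0.5·(m − 8p_1 − 5p_2)/p_1.
Discretionary income = 112 − 8·2 − 5·1.75 = 87.25; x_1* = 8 + 0.5·87.25/2 = 29.8125; x_2* = 5 + 0.5·87.25/1.75 = 29.9286.
Expenditure on x_1: 2·29.8125 = 59.625; share = 0.5324.

share on x_1 = 0.5324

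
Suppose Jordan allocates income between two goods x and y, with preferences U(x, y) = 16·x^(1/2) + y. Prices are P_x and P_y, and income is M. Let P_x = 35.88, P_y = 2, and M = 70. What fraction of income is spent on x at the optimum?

share on x = 0.1019

Utility is quasi-linear in y; the FOC for x is 8/√x = P_x/P_y.
Solve: √x = 8·P_y/P_x, so x*(P_x,P_y) = (8·P_y/P_x)², and y* = (M − P_x·x*)/P_y.
Plugging in: x* = (8·2/35.88)² = 0.1989, y* = 31.4326.
Expenditure on x: 35.88·0.1989 = 7.1349; share = 0.1019.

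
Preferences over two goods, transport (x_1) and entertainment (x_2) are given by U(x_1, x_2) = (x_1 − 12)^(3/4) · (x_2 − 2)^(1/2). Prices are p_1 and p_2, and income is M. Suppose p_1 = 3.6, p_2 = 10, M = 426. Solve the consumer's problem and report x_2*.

x_2* = 16.512

MRS = (3/2)·(x_2−2)/(x_1−12). Tangency with p_1/p_2 gives x_2−2 = (2/3)·(p_1/p_2)·(x_1−12).
Substituting into the budget: x_1* = 12 + 0.6·(M − 12·p_1 − 2·p_2)/p_1, and x_2* = 2 + 0.4·(…)/p_2.
Discretionary income = 426 − 12·3.6 − 2·10 = 362.8; x_2* = 2 + 0.4·362.8/10 = 16.512.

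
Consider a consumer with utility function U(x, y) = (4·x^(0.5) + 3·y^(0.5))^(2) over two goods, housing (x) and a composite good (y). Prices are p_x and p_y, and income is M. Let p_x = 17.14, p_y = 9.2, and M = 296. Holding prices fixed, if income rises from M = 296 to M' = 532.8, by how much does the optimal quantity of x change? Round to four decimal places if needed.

Δx* = 6.746

MRS = MU_x/MU_y = (4/3)·(y/x)^(0.5). Set equal to p_x/p_y.
Solve for the ratio: y/x = [(3/4)·p_x/p_y]^(2).
Substitute y = (y/x)·x into the budget: x* = M/(p_x + p_y·(y/x)).
Numerically y/x = 1.952399, so x* = 296/(17.14 + 9.2·1.952399) = 8.4326.
At M' = 532.8: x* = 15.1786. Change: 15.1786 − 8.4326 = 6.746.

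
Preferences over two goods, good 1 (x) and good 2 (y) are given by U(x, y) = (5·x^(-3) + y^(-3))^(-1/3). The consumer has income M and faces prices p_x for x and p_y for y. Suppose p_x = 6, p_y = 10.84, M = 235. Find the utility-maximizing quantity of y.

MRS = MU_x/MU_y = 5·(y/x)^(4). Set equal to p_x/p_y.
Hence y/x = ((1/5)·p_x/p_y)^(1/(4)), i.e. raised to the 0.25 power.
With the ratio pinned down, the budget gives x* = M/(p_x + p_y·(y/x)) and y* = (y/x)·x*.
Numerically y/x = 0.576817, so x* = 235/(6 + 10.84·0.576817) = 19.1795 and y* = 0.576817·19.1795 = 11.063.

y* = 11.063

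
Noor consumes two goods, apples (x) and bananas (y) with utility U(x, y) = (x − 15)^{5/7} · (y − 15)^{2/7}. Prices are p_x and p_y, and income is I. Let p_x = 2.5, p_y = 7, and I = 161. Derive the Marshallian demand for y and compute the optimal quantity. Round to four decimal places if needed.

y* = 15.7551

This is Cobb-Douglas in (x−15, y−15): tangency gives 5/7·p_y·(y−15) = 2/7·p_x·(x−15).
Substituting into the budget: x* = 15 + 5/7·(I − 15·p_x − 15·p_y)/p_x, and y* = 15 + 2/7·(…)/p_y.
Discretionary income = 161 − 15·2.5 − 15·7 = 18.5; y* = 15 + 2/7·18.5/7 = 15.7551.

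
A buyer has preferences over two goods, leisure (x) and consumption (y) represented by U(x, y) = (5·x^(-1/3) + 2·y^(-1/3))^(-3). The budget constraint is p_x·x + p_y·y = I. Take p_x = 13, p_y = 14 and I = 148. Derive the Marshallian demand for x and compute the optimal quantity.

x* = 7.5276

MRS = MU_x/MU_y = (5/2)·(y/x)^(4/3). Set equal to p_x/p_y.
Hence y/x = ((2/5)·p_x/p_y)^(1/(4/3)), i.e. raised to the 0.75 power.
Substitute y = (y/x)·x into the budget: x* = I/(p_x + p_y·(y/x)).
Numerically y/x = 0.47578, so x* = 148/(13 + 14·0.47578) = 7.5276.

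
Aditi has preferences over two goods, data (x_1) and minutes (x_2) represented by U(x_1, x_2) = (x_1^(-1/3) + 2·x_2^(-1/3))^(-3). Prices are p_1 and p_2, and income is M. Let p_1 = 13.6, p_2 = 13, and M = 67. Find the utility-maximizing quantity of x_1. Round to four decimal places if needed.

MU_x_1 ∝ x_1^(-4/3), MU_x_2 ∝ 2·x_2^(-4/3), so MRS = (1/2)·(x_2/x_1)^(4/3) = p_1/p_2.
Solve for the ratio: x_2/x_1 = [2·p_1/p_2]^(0.75).
With the ratio pinned down, the budget gives x_1* = M/(p_1 + p_2·(x_2/x_1)) and x_2* = (x_2/x_1)·x_1*.
Numerically x_2/x_1 = 1.739679, so x_1* = 67/(13.6 + 13·1.739679) = 1.85.

x_1* = 1.85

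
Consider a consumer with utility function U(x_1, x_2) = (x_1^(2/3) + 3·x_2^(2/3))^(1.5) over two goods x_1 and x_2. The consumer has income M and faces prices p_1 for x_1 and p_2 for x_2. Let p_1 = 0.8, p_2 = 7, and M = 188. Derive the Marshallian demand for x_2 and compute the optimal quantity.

x_2* = 7.002

MU_x_1 ∝ x_1^(-1/3), MU_x_2 ∝ 3·x_2^(-1/3), so MRS = (1/3)·(x_2/x_1)^(1/3) = p_1/p_2.
Solve for the ratio: x_2/x_1 = [3·p_1/p_2]^(3).
With the ratio pinned down, the budget gives x_1* = M/(p_1 + p_2·(x_2/x_1)) and x_2* = (x_2/x_1)·x_1*.
Numerically x_2/x_1 = 0.040303, so x_1* = 188/(0.8 + 7·0.040303) = 173.7326 and x_2* = 0.040303·173.7326 = 7.002.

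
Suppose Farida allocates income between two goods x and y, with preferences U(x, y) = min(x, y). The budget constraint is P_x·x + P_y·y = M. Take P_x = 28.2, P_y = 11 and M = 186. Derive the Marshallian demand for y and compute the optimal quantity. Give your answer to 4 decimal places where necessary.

Leontief preferences: the optimum is at the kink where x/1 = y/1, i.e. y = x.
Budget: P_x·x + P_y·x = M, so (P_x + P_y)·x = M.
Demand: x*(P_x,P_y,M) = M/(P_x + P_y), y* = M/(P_x + P_y).
Here 28.2 + 11 = 39.2, giving y* = 4.7449.

y* = 4.7449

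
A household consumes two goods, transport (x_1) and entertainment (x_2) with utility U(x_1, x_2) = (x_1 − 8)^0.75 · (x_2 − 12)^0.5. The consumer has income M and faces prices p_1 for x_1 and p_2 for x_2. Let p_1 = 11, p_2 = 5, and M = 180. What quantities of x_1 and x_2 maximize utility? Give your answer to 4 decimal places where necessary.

Let x_1' = x_1−8, x_2' = x_2−12. MRS = (3/2)·x_2'/x_1' = p_1/p_2.
Substituting into the budget: x_1* = 8 + 0.6·(M − 8·p_1 − 12·p_2)/p_1, and x_2* = 12 + 0.4·(…)/p_2.
Discretionary income = 180 − 8·11 − 12·5 = 32; x_1* = 8 + 0.6·32/11 = 9.7455; x_2* = 12 + 0.4·32/5 = 14.56.

x_1* = 9.7455, x_2* = 14.56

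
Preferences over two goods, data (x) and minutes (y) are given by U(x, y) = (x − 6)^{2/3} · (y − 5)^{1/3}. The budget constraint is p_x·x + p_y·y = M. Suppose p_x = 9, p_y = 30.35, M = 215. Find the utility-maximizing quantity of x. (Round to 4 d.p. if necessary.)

Discretionary income = 215 − 6·9 − 5·30.35 = 9.25; x* = 6 + 2/3·9.25/9 = 6.6852.

x* = 6.6852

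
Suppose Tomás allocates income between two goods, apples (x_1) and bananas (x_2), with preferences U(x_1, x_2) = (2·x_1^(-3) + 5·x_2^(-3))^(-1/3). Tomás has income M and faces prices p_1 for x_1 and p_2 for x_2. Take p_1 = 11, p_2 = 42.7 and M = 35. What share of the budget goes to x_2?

MRS = MU_x_1/MU_x_2 = (2/5)·(x_2/x_1)^(4). Set equal to p_1/p_2.
Hence x_2/x_1 = ((5/2)·p_1/p_2)^(1/(4)), i.e. raised to the 0.25 power.
Substitute x_2 = (x_2/x_1)·x_1 into the budget: x_1* = M/(p_1 + p_2·(x_2/x_1)).
Numerically x_2/x_1 = 0.895831, so x_1* = 35/(11 + 42.7·0.895831) = 0.7106 and x_2* = 0.895831·0.7106 = 0.6366.
Expenditure on x_2: 42.7·0.6366 = 27.1831; share = 0.7767.

share on x_2 = 0.7767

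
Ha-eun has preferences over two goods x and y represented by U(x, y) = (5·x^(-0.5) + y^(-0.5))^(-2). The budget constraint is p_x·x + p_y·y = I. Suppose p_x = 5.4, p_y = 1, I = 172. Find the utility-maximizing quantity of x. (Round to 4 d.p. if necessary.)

x* = 26.6557

From the CES first-order condition, 5·(y/x)^(1.5) = p_x/p_y.
Hence y/x = ((1/5)·p_x/p_y)^(1/(1.5)), i.e. raised to the 2/3 power.
Substitute y = (y/x)·x into the budget: x* = I/(p_x + p_y·(y/x)).
Numerically y/x = 1.052646, so x* = 172/(5.4 + 1·1.052646) = 26.6557.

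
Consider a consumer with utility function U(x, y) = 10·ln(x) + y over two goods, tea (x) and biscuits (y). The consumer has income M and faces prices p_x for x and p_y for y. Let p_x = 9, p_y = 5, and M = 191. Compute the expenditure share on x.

share on x = 0.2618

Set MRS = p_x/p_y: (10/x)/1 = p_x/p_y.
So x*(p_x,p_y) = 10·p_y/p_x, independent of income; and y* = (M − 10·p_y)/p_y.
At the given prices: x* = 10·5/9 = 5.5556, and y* = 28.2.
Expenditure on x: 9·5.5556 = 50; share = 0.2618.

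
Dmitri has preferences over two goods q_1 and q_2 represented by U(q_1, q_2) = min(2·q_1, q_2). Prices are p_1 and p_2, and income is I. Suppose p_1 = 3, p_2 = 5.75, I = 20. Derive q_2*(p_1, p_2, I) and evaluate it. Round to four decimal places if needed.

Leontief preferences: the optimum is at the kink where q_1/1 = q_2/2, i.e. q_2 = 2·q_1.
Budget: p_1·q_1 + p_2·2·q_1 = I, so (p_1 + 2·p_2)·q_1 = I.
Demand: q_1*(p_1,p_2,I) = I/(p_1 + 2·p_2), q_2* = 2·I/(p_1 + 2·p_2).
Here 3 + 2·5.75 = 14.5, giving q_2* = 2.7586.

q_2* = 2.7586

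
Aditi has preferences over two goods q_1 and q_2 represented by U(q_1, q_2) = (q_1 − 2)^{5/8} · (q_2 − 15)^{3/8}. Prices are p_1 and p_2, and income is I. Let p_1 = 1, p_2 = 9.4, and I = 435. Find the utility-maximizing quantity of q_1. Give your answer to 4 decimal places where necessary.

q_1* = 184.5

This is Cobb-Douglas in (q_1−2, q_2−15): tangency gives 0.625·p_2·(q_2−15) = 0.375·p_1·(q_1−2).
Substituting into the budget: q_1* = 2 + 0.625·(I − 2·p_1 − 15·p_2)/p_1, and q_2* = 15 + 0.375·(…)/p_2.
Discretionary income = 435 − 2·1 − 15·9.4 = 292; q_1* = 2 + 0.625·292/1 = 184.5.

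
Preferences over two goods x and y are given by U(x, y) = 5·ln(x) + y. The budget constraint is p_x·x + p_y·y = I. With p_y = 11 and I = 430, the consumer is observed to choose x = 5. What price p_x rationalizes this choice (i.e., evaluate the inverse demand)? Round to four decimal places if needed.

MU_x = 5/x, MU_y = 1. Tangency: 5/x = p_x/p_y.
So x*(p_x,p_y) = 5·p_y/p_x, independent of income; and y* = (I − 5·p_y)/p_y.
Set x* = 5 in the demand function and solve for p_x: p_x = 11.

p_x = 11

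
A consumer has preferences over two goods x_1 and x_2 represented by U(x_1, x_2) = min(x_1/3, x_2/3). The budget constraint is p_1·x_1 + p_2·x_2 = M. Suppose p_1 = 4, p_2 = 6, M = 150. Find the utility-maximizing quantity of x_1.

Leontief preferences: the optimum is at the kink where x_1/3 = x_2/3, i.e. x_2 = x_1.
Budget: p_1·x_1 + p_2·x_1 = M, so (3·p_1 + 3·p_2)·x_1 = 3·M.
Demand: x_1*(p_1,p_2,M) = 3·M/(3·p_1 + 3·p_2), x_2* = 3·M/(3·p_1 + 3·p_2).
Here 3·4 + 3·6 = 30, giving x_1* = 15.

x_1* = 15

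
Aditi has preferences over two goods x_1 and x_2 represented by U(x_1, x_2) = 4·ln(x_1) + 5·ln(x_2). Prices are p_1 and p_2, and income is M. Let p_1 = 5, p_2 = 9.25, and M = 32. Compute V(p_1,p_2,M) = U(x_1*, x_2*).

V = 7.4481

Tangency: MRS = (4/5)·x_2/x_1 = p_1/p_2.
Rearranging, p_2·x_2 = (5/4)·p_1·x_1. Substituting into the budget gives p_1·x_1·(1 + (5/4)) = M.
Demand: x_1*(p_1,p_2,M) = 4/9·M/p_1 and x_2* = 5/9·M/p_2.
At p_1=5, p_2=9.25, M=32: x_1* = 4/9·32/5 = 2.8444, x_2* = 1.9219.
Utility at the optimum: U(2.8444, 1.9219) = 7.4481.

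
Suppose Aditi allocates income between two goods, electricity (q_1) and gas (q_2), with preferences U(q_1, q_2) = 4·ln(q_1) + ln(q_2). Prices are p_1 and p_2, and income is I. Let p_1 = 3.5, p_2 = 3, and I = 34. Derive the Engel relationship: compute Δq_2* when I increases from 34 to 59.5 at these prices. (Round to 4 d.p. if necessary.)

Tangency: MRS = 4·q_2/q_1 = p_1/p_2.
So 4·p_2·q_2 = p_1·q_1; combined with the budget, a share 0.8 of income goes to q_1.
Demand: q_1*(p_1,p_2,I) = 0.8·I/p_1 and q_2* = 0.2·I/p_2.
At p_1=3.5, p_2=3, I=34: q_2* = 0.2·34/3 = 2.2667.
At I' = 59.5: q_2* = 3.9667. Change: 3.9667 − 2.2667 = 1.7.

Δq_2* = 1.7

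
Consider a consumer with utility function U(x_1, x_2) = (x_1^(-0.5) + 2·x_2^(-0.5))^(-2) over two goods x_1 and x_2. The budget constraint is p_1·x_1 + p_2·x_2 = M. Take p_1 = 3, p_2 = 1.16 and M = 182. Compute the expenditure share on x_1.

share on x_1 = 0.4637

MRS = MU_x_1/MU_x_2 = (1/2)·(x_2/x_1)^(1.5). Set equal to p_1/p_2.
Solve for the ratio: x_2/x_1 = [2·p_1/p_2]^(2/3).
Substitute x_2 = (x_2/x_1)·x_1 into the budget: x_1* = M/(p_1 + p_2·(x_2/x_1)).
Numerically x_2/x_1 = 2.990856, so x_1* = 182/(3 + 1.16·2.990856) = 28.1325 and x_2* = 2.990856·28.1325 = 84.1402.
Expenditure on x_1: 3·28.1325 = 84.3974; share = 0.4637.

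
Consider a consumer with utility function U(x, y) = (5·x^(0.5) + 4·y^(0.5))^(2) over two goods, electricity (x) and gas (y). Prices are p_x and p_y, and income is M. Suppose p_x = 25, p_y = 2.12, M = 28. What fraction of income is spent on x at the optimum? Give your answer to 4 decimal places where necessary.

MRS = MU_x/MU_y = (5/4)·(y/x)^(0.5). Set equal to p_x/p_y.
Solve for the ratio: y/x = [(4/5)·p_x/p_y]^(2).
Substitute y = (y/x)·x into the budget: x* = M/(p_x + p_y·(y/x)).
Numerically y/x = 88.999644, so x* = 28/(25 + 2.12·88.999644) = 0.131 and y* = 88.999644·0.131 = 11.6623.
Expenditure on x: 25·0.131 = 3.2759; share = 0.117.

share on x = 0.117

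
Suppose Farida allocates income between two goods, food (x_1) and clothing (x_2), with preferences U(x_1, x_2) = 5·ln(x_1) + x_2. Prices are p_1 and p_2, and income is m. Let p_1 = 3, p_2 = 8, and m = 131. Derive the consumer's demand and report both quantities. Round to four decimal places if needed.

MU_x_1 = 5/x_1, MU_x_2 = 1. Tangency: 5/x_1 = p_1/p_2.
So x_1*(p_1,p_2) = 5·p_2/p_1, independent of income; and x_2* = (m − 5·p_2)/p_2.
At the given prices: x_1* = 5·8/3 = 13.3333, and x_2* = 11.375.

x_1* = 13.3333, x_2* = 11.375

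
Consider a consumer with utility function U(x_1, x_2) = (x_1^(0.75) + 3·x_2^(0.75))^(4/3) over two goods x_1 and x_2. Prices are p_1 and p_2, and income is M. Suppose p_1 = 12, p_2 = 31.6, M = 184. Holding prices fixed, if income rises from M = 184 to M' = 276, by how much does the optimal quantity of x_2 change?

Δx_2* = 2.3758

Numerically x_2/x_1 = 1.684464, so x_1* = 184/(12 + 31.6·1.684464) = 2.8208 and x_2* = 1.684464·2.8208 = 4.7516.
At M' = 276: x_2* = 7.1274. Change: 7.1274 − 4.7516 = 2.3758.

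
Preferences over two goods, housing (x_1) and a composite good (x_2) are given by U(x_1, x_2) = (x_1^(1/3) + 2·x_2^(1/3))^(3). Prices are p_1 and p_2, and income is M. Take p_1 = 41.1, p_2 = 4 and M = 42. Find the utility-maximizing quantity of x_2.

MU_x_1 ∝ x_1^(-2/3), MU_x_2 ∝ 2·x_2^(-2/3), so MRS = (1/2)·(x_2/x_1)^(2/3) = p_1/p_2.
Hence x_2/x_1 = (2·p_1/p_2)^(1/(2/3)), i.e. raised to the 1.5 power.
Substitute x_2 = (x_2/x_1)·x_1 into the budget: x_1* = M/(p_1 + p_2·(x_2/x_1)).
Numerically x_2/x_1 = 93.157482, so x_1* = 42/(41.1 + 4·93.157482) = 0.1015 and x_2* = 93.157482·0.1015 = 9.4569.

x_2* = 9.4569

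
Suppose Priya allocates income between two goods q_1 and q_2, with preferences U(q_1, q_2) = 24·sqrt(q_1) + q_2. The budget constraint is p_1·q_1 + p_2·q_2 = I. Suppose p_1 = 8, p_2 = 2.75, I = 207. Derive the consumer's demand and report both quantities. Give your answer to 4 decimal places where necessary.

Thus q_1* = (12·p_2/p_1)² — independent of I — with the rest of income spent on q_2.
Plugging in: q_1* = (12·2.75/8)² = 17.0156, q_2* = 25.7727.

q_1* = 17.0156, q_2* = 25.7727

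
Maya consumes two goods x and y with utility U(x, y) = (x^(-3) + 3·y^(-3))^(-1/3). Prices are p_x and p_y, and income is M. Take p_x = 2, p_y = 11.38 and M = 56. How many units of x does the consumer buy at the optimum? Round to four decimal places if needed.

MRS = MU_x/MU_y = (1/3)·(y/x)^(4). Set equal to p_x/p_y.
Hence y/x = (3·p_x/p_y)^(1/(4)), i.e. raised to the 0.25 power.
With the ratio pinned down, the budget gives x* = M/(p_x + p_y·(y/x)) and y* = (y/x)·x*.
Numerically y/x = 0.852123, so x* = 56/(2 + 11.38·0.852123) = 4.7875.

x* = 4.7875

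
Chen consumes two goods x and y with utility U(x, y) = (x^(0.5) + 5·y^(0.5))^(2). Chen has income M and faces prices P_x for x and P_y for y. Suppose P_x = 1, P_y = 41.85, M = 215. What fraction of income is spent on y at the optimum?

From the CES first-order condition, (1/5)·(y/x)^(0.5) = P_x/P_y.
Solve for the ratio: y/x = [5·P_x/P_y]^(2).
With the ratio pinned down, the budget gives x* = M/(P_x + P_y·(y/x)) and y* = (y/x)·x*.
Numerically y/x = 0.014274, so x* = 215/(1 + 41.85·0.014274) = 134.5961 and y* = 0.014274·134.5961 = 1.9212.
Expenditure on y: 41.85·1.9212 = 80.4039; share = 0.374.

share on y = 0.374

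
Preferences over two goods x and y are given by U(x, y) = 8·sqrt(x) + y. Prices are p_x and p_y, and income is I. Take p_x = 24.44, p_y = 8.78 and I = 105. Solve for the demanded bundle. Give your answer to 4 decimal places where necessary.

x* = 2.0649, y* = 6.211

MU_x = 4/√x, MU_y = 1. Tangency: 4/√x = p_x/p_y.
Thus x* = (4·p_y/p_x)² — independent of I — with the rest of income spent on y.
Plugging in: x* = (4·8.78/24.44)² = 2.0649, y* = 6.211.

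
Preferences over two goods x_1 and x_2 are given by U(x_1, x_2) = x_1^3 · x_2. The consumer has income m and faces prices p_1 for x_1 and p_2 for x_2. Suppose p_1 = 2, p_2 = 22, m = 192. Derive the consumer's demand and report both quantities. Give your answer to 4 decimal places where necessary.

x_1* = 72, x_2* = 2.1818

Demand: x_1*(p_1,p_2,m) = 0.75·m/p_1 and x_2* = 0.25·m/p_2.
At p_1=2, p_2=22, m=192: x_1* = 0.75·192/2 = 72, x_2* = 2.1818.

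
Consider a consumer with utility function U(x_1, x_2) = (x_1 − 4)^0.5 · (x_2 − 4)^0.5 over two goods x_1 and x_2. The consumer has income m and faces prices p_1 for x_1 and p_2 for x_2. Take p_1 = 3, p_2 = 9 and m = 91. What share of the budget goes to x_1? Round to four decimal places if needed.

Let x_1' = x_1−4, x_2' = x_2−4. MRS = x_2'/x_1' = p_1/p_2.
After buying the subsistence bundle (4, 4), a share 0.5 of the remaining income goes to x_1: x_1* = 4 + 0.5·(m − 4p_1 − 4p_2)/p_1.
Discretionary income = 91 − 4·3 − 4·9 = 43; x_1* = 4 + 0.5·43/3 = 11.1667; x_2* = 4 + 0.5·43/9 = 6.3889.
Expenditure on x_1: 3·11.1667 = 33.5; share = 0.3681.

share on x_1 = 0.3681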